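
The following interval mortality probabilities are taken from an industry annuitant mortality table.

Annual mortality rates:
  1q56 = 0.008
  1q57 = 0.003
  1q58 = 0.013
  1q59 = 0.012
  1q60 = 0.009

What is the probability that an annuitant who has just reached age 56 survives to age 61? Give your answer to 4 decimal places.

0.9558

5p56 = (1 − 0.008) × (1 − 0.003) × (1 − 0.013) × (1 − 0.012) × (1 − 0.009).
= 0.992 × 0.997 × 0.987 × 0.988 × 0.991 = 0.955773.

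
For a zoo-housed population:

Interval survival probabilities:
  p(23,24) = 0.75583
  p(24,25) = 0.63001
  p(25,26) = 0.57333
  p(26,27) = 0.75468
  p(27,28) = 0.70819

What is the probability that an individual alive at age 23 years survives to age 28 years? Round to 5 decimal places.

P(survive 23→28) = 0.75583 × 0.63001 × 0.57333 × 0.75468 × 0.70819.
= 0.145911.

0.14591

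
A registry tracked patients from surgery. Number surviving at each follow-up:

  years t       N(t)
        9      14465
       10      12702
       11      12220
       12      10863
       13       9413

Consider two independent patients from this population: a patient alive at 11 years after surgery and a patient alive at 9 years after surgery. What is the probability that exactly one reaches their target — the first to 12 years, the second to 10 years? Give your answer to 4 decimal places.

0.2059

p₁ = N(12)/N(11) = 10863/12220 = 0.888953; p₂ = N(10)/N(9) = 12702/14465 = 0.878120.
P(exactly one) = p₁(1−p₂) + (1−p₁)p₂ = 0.108346 + 0.097513 = 0.205858.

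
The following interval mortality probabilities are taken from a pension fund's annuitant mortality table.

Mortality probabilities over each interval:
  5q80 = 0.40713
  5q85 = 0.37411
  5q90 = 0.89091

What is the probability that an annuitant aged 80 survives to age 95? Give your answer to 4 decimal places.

The overall survival probability is (1 − 0.40713) × (1 − 0.37411) × (1 − 0.89091).
= 0.59287 × 0.62589 × 0.10909 = 0.040480.

0.0405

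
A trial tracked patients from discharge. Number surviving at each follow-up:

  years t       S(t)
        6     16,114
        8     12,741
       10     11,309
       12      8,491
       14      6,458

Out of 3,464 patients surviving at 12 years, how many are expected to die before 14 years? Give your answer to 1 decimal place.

The relevant probability is 1 − 6,458/8,491 = 0.239430.
Expected number = 3,464 × 0.239430 = 829.4.

829.4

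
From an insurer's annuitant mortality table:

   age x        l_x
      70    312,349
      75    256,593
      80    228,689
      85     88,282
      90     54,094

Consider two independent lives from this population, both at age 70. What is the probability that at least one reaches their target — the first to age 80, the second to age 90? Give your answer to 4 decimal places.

0.7785

p₁ = l_80/l_70 = 228,689/312,349 = 0.732159; p₂ = l_90/l_70 = 54,094/312,349 = 0.173184.
P(at least one) = 1 − (1−p₁)(1−p₂) = 1 − 0.267841 × 0.826816 = 0.778545.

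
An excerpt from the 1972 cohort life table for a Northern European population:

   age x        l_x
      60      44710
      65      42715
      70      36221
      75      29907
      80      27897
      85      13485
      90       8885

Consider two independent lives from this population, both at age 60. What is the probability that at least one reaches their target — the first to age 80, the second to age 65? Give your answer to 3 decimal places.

0.983

p₁ = l_80/l_60 = 27897/44710 = 0.623954; p₂ = l_65/l_60 = 42715/44710 = 0.955379.
P(at least one) = 1 − (1−p₁)(1−p₂) = 1 − 0.376046 × 0.044621 = 0.983220.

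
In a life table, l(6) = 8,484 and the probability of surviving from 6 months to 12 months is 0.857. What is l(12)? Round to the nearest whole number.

l(12) = l(6) × p = 8,484 × 0.857 = 7271.

7271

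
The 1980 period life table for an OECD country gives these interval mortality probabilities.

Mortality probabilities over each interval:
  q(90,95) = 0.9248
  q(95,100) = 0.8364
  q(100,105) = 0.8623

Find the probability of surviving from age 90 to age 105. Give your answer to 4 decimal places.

0.0017

Chaining the interval survival probabilities: (1 − 0.9248) × (1 − 0.8364) × (1 − 0.8623).
= 0.0752 × 0.1636 × 0.1377 = 0.001694.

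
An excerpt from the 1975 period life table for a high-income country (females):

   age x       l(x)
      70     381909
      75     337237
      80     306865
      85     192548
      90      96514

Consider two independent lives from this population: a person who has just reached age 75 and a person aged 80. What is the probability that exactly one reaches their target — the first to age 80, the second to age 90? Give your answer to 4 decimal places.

0.6521

p₁ = l(80)/l(75) = 306865/337237 = 0.909939; p₂ = l(90)/l(80) = 96514/306865 = 0.314516.
P(exactly one) = p₁(1−p₂) + (1−p₁)p₂ = 0.623749 + 0.028326 = 0.652074.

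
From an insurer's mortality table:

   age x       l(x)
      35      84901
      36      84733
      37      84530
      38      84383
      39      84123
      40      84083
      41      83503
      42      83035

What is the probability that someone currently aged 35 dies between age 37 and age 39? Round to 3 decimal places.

This is the probability of reaching 37 but not 39, conditional on being alive at 35: (l(37) − l(39)) / l(35).
= (84530 − 84123) / 84901 = 407 / 84901 = 0.004794.

0.005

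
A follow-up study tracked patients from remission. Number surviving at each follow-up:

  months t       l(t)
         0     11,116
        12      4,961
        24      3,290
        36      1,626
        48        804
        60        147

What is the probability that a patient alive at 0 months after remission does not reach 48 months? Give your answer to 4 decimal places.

0.9277

P(die before 48 | alive at 0) = 1 − l(48)/l(0) = 1 − 804/11,116 = (10,312)/11,116 = 0.927672.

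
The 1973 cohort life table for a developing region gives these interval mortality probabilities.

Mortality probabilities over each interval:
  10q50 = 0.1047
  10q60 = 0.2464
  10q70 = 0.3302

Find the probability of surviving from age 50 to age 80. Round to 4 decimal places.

0.4519

The overall survival probability is (1 − 0.1047) × (1 − 0.2464) × (1 − 0.3302).
= 0.8953 × 0.7536 × 0.6698 = 0.451913.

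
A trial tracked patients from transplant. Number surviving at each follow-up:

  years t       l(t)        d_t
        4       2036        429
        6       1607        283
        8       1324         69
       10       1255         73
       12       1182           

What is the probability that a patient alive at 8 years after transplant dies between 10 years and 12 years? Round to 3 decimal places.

This is the probability of reaching 10 but not 12, conditional on being alive at 8: (l(10) − l(12)) / l(8).
= (1255 − 1182) / 1324 = 73 / 1324 = 0.055136.

0.055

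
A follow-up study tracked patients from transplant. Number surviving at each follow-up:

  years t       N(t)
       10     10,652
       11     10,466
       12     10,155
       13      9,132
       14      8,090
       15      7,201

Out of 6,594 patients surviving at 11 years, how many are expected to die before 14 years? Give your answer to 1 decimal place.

The relevant probability is 1 − 8,090/10,466 = 0.227021.
Expected number = 6,594 × 0.227021 = 1497.0.

1497.0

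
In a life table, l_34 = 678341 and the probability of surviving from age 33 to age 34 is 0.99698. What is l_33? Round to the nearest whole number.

l_33 = l_34 / p = 678341 / 0.99698 = 680396.

680396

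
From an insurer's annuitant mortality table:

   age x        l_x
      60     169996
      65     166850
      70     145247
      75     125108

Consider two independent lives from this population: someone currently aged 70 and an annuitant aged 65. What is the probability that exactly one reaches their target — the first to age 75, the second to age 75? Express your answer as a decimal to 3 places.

p₁ = l_75/l_70 = 125108/145247 = 0.861347; p₂ = l_75/l_65 = 125108/166850 = 0.749823.
P(exactly one) = p₁(1−p₂) + (1−p₁)p₂ = 0.215489 + 0.103965 = 0.319454.

0.319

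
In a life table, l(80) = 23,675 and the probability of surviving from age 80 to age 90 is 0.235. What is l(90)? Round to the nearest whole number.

l(90) = l(80) × p = 23,675 × 0.235 = 5564.

5564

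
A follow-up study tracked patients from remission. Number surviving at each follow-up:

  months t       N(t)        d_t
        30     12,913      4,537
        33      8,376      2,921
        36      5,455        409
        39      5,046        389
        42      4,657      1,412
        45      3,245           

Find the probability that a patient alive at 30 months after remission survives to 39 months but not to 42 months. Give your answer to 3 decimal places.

This is the probability of reaching 39 but not 42, conditional on being alive at 30: (N(39) − N(42)) / N(30).
= (5,046 − 4,657) / 12,913 = 389 / 12,913 = 0.030125.

0.030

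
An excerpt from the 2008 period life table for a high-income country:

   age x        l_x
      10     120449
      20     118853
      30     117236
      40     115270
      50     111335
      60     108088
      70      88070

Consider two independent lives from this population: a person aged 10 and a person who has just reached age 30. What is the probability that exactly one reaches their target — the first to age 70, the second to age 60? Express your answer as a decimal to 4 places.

p₁ = l_70/l_10 = 88070/120449 = 0.731181; p₂ = l_60/l_30 = 108088/117236 = 0.921969.
P(exactly one) = p₁(1−p₂) + (1−p₁)p₂ = 0.057055 + 0.247843 = 0.304898.

0.3049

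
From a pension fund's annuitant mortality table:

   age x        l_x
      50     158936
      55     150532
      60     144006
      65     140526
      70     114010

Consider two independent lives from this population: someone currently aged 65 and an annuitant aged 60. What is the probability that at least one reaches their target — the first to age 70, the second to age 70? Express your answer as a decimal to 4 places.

0.9607

p₁ = l_70/l_65 = 114010/140526 = 0.811309; p₂ = l_70/l_60 = 114010/144006 = 0.791703.
P(at least one) = 1 − (1−p₁)(1−p₂) = 1 − 0.188691 × 0.208297 = 0.960696.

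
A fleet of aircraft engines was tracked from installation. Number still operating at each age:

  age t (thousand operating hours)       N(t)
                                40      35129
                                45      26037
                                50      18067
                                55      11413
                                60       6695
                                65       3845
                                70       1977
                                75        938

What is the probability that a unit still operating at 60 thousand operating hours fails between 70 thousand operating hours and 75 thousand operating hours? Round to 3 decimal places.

0.155

This is the probability of reaching 70 but not 75, conditional on being operational at 60: (N(70) − N(75)) / N(60).
= (1977 − 938) / 6695 = 1039 / 6695 = 0.155190.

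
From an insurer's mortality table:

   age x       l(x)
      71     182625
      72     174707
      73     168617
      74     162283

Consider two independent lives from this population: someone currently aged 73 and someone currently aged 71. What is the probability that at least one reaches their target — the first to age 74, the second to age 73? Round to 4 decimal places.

p₁ = l(74)/l(73) = 162283/168617 = 0.962436; p₂ = l(73)/l(71) = 168617/182625 = 0.923296.
P(at least one) = 1 − (1−p₁)(1−p₂) = 1 − 0.037564 × 0.076704 = 0.997119.

0.9971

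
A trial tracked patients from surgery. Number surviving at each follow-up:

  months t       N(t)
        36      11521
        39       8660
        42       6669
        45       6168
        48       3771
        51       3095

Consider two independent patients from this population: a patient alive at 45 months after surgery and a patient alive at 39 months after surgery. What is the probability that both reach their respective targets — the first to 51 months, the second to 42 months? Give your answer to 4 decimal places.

p₁ = N(51)/N(45) = 3095/6168 = 0.501783; p₂ = N(42)/N(39) = 6669/8660 = 0.770092.
P(both) = p₁ × p₂ = 0.501783 × 0.770092 = 0.386419.

0.3864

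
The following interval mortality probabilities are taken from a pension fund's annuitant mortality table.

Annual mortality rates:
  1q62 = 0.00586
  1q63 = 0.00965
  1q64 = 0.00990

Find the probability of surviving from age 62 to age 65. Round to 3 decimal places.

0.975

Survival from 62 to 65 is the product of surviving each interval: (1 − 0.00586) × (1 − 0.00965) × (1 − 0.00990).
= 0.99414 × 0.99035 × 0.99010 = 0.974800.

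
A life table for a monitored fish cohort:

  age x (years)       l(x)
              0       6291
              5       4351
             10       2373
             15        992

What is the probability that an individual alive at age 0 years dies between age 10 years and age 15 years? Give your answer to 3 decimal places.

This is the probability of reaching 10 but not 15, conditional on being alive at 0: (l(10) − l(15)) / l(0).
= (2373 − 992) / 6291 = 1381 / 6291 = 0.219520.

0.220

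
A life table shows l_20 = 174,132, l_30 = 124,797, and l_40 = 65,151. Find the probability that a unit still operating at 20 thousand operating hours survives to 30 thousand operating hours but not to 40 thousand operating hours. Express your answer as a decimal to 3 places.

0.343

This is the probability of reaching 30 but not 40, conditional on being operational at 20: (l_30 − l_40) / l_20.
= (124,797 − 65,151) / 174,132 = 59,646 / 174,132 = 0.342533.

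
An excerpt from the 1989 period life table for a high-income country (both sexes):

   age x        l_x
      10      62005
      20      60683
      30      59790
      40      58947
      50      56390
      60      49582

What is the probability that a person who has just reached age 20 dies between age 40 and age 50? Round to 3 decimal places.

We want 20|10q20 = (l_40 − l_50)/l_20.
This is the probability of reaching 40 but not 50, conditional on being alive at 20: (l_40 − l_50) / l_20.
= (58947 − 56390) / 60683 = 2557 / 60683 = 0.042137.

0.042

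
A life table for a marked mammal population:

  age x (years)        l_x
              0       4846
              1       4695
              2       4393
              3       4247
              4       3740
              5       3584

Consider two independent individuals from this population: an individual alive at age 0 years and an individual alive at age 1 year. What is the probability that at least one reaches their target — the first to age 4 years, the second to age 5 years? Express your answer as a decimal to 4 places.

p₁ = l_4/l_0 = 3740/4846 = 0.771771; p₂ = l_5/l_1 = 3584/4695 = 0.763365.
P(at least one) = 1 − (1−p₁)(1−p₂) = 1 − 0.228229 × 0.236635 = 0.945993.

0.9460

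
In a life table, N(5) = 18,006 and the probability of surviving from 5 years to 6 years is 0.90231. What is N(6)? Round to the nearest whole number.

16247

N(6) = N(5) × p = 18,006 × 0.90231 = 16247.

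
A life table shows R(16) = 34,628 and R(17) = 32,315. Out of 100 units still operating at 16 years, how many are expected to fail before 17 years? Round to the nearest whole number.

The relevant probability is 1 − 32,315/34,628 = 0.066796.
Expected number = 100 × 0.066796 = 7.

7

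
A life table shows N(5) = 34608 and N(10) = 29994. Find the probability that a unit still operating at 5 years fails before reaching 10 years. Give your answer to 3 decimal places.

0.133

P(fail before 10 | operational at 5) = 1 − N(10)/N(5) = 1 − 29994/34608 = (4614)/34608 = 0.133322.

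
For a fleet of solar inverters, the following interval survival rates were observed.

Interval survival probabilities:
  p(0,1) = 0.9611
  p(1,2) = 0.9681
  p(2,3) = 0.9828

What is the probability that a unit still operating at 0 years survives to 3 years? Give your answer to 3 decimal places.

P(survive 0→3) = 0.9611 × 0.9681 × 0.9828.
= 0.914437.

0.914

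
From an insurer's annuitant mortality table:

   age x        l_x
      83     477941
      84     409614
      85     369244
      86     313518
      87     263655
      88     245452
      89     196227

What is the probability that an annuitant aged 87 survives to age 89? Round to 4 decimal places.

0.7443

We want 2p87 = l_89/l_87.
The conditional survival probability is l_89/l_87 = 196227/263655 = 0.744257.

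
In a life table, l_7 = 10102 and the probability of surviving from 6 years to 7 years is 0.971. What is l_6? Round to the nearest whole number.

10404

l_6 = l_7 / p = 10102 / 0.971 = 10404.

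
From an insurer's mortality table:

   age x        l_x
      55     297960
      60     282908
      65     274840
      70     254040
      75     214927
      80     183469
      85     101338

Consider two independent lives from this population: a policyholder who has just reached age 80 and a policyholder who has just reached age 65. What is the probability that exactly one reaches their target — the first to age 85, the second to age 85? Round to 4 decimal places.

0.5137

p₁ = l_85/l_80 = 101338/183469 = 0.552344; p₂ = l_85/l_65 = 101338/274840 = 0.368716.
P(exactly one) = p₁(1−p₂) + (1−p₁)p₂ = 0.348686 + 0.165058 = 0.513744.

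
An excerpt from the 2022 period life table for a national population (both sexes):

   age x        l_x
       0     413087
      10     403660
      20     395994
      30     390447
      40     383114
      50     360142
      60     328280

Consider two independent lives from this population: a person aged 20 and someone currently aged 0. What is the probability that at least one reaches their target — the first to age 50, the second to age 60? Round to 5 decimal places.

0.98141

p₁ = l_50/l_20 = 360142/395994 = 0.909463; p₂ = l_60/l_0 = 328280/413087 = 0.794699.
P(at least one) = 1 − (1−p₁)(1−p₂) = 1 − 0.090537 × 0.205301 = 0.981413.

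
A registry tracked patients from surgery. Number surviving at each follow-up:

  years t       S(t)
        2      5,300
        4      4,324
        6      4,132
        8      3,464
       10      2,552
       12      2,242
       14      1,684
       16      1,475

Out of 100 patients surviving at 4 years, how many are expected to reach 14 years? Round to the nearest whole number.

39

The relevant probability is 1,684/4,324 = 0.389454.
Expected number = 100 × 0.389454 = 39.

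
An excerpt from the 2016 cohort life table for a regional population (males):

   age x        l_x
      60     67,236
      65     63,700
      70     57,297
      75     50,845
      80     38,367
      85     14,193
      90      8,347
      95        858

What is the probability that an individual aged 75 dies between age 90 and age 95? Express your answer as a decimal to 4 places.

This is the probability of reaching 90 but not 95, conditional on being alive at 75: (l_90 − l_95) / l_75.
= (8,347 − 858) / 50,845 = 7,489 / 50,845 = 0.147291.

0.1473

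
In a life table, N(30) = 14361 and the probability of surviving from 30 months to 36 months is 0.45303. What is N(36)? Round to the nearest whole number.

6506

N(36) = N(30) × p = 14361 × 0.45303 = 6506.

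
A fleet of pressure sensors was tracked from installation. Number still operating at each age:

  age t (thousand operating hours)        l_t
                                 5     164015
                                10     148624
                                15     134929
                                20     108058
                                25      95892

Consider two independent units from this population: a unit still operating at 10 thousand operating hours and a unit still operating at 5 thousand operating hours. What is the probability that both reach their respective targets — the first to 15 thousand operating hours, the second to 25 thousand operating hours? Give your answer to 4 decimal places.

p₁ = l_15/l_10 = 134929/148624 = 0.907855; p₂ = l_25/l_5 = 95892/164015 = 0.584654.
P(both) = p₁ × p₂ = 0.907855 × 0.584654 = 0.530781.

0.5308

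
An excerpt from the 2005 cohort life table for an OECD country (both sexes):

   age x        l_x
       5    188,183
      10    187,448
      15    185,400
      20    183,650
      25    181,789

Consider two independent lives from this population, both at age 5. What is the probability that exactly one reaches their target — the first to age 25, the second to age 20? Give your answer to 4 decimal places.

p₁ = l_25/l_5 = 181,789/188,183 = 0.966022; p₂ = l_20/l_5 = 183,650/188,183 = 0.975912.
P(exactly one) = p₁(1−p₂) + (1−p₁)p₂ = 0.023270 + 0.033160 = 0.056429.

0.0564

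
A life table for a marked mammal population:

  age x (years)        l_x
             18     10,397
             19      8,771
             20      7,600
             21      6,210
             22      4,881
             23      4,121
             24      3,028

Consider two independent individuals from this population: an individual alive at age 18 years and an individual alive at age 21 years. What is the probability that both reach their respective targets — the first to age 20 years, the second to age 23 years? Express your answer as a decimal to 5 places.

p₁ = l_20/l_18 = 7,600/10,397 = 0.730980; p₂ = l_23/l_21 = 4,121/6,210 = 0.663607.
P(both) = p₁ × p₂ = 0.730980 × 0.663607 = 0.485083.

0.48508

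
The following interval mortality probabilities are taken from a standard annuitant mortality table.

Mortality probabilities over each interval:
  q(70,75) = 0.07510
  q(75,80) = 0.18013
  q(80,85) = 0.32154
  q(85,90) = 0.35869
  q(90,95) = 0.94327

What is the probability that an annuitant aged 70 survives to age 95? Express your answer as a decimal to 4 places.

0.0187

P(survive 70→95) = (1 − 0.07510) × (1 − 0.18013) × (1 − 0.32154) × (1 − 0.35869) × (1 − 0.94327).
= 0.92490 × 0.81987 × 0.67846 × 0.64131 × 0.05673 = 0.018717.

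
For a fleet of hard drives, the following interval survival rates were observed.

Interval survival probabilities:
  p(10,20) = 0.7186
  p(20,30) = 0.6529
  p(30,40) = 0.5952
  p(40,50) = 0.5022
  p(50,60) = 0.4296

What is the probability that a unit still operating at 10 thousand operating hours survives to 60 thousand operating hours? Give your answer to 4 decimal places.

P(survive 10→60) = 0.7186 × 0.6529 × 0.5952 × 0.5022 × 0.4296.
= 0.060247.

0.0602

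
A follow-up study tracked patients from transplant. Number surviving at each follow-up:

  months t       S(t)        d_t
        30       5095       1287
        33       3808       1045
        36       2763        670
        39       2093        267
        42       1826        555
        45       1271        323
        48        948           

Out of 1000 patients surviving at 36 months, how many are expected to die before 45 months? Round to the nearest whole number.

540

The relevant probability is 1 − 1271/2763 = 0.539993.
Expected number = 1000 × 0.539993 = 540.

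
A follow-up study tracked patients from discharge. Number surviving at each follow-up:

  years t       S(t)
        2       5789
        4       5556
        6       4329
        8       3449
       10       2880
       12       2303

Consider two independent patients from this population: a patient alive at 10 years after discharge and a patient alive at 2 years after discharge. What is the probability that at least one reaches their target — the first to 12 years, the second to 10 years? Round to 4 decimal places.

0.8993

p₁ = S(12)/S(10) = 2303/2880 = 0.799653; p₂ = S(10)/S(2) = 2880/5789 = 0.497495.
P(at least one) = 1 − (1−p₁)(1−p₂) = 1 − 0.200347 × 0.502505 = 0.899325.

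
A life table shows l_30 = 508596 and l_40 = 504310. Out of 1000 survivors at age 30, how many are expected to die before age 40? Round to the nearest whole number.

8

The relevant probability is 1 − 504310/508596 = 0.008427.
Expected number = 1000 × 0.008427 = 8.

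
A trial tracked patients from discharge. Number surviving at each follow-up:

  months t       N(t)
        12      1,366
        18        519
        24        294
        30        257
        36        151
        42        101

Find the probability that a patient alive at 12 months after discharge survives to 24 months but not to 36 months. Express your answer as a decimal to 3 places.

This is the probability of reaching 24 but not 36, conditional on being alive at 12: (N(24) − N(36)) / N(12).
= (294 − 151) / 1,366 = 143 / 1,366 = 0.104685.

0.105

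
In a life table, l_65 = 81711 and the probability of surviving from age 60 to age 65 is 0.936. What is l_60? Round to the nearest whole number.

87298

l_60 = l_65 / p = 81711 / 0.936 = 87298.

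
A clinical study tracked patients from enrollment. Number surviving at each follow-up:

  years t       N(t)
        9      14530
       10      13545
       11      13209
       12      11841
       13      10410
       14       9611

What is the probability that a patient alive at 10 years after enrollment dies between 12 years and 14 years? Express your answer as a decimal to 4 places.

This is the probability of reaching 12 but not 14, conditional on being alive at 10: (N(12) − N(14)) / N(10).
= (11841 − 9611) / 13545 = 2230 / 13545 = 0.164636.

0.1646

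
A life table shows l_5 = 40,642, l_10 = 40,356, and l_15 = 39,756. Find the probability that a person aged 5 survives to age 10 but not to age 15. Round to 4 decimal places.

This is the probability of reaching 10 but not 15, conditional on being alive at 5: (l_10 − l_15) / l_5.
= (40,356 − 39,756) / 40,642 = 600 / 40,642 = 0.014763.

0.0148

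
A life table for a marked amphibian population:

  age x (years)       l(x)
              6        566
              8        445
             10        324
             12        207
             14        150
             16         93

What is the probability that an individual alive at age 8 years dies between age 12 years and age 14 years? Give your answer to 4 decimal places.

0.1281

This is the probability of reaching 12 but not 14, conditional on being alive at 8: (l(12) − l(14)) / l(8).
= (207 − 150) / 445 = 57 / 445 = 0.128090.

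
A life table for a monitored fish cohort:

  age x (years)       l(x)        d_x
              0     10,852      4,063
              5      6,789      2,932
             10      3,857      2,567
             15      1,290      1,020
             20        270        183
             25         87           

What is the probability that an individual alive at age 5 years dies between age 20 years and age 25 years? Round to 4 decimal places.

0.0270

This is the probability of reaching 20 but not 25, conditional on being alive at 5: (l(20) − l(25)) / l(5).
= (270 − 87) / 6,789 = 183 / 6,789 = 0.026955.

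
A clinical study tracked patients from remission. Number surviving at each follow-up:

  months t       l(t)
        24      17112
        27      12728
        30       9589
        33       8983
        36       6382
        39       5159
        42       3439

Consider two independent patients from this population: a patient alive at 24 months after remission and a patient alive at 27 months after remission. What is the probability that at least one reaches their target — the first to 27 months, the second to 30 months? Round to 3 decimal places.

p₁ = l(27)/l(24) = 12728/17112 = 0.743806; p₂ = l(30)/l(27) = 9589/12728 = 0.753378.
P(at least one) = 1 − (1−p₁)(1−p₂) = 1 − 0.256194 × 0.246622 = 0.936817.

0.937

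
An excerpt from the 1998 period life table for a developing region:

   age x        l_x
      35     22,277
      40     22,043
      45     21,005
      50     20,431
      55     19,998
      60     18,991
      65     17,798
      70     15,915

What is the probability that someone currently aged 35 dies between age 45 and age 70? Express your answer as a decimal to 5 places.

0.22849

We want 10|25q35 = (l_45 − l_70)/l_35.
This is the probability of reaching 45 but not 70, conditional on being alive at 35: (l_45 − l_70) / l_35.
= (21,005 − 15,915) / 22,277 = 5,090 / 22,277 = 0.228487.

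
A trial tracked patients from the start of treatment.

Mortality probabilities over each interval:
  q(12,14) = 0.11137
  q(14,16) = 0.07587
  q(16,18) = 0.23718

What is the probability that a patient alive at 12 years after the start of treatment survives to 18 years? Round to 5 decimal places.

The overall survival probability is (1 − 0.11137) × (1 − 0.07587) × (1 − 0.23718).
= 0.88863 × 0.92413 × 0.76282 = 0.626435.

0.62644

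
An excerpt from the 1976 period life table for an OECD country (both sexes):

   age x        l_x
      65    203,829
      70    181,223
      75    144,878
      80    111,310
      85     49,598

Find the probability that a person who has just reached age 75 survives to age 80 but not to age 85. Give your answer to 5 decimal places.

0.42596

We want 5|5q75 = (l_80 − l_85)/l_75.
This is the probability of reaching 80 but not 85, conditional on being alive at 75: (l_80 − l_85) / l_75.
= (111,310 − 49,598) / 144,878 = 61,712 / 144,878 = 0.425958.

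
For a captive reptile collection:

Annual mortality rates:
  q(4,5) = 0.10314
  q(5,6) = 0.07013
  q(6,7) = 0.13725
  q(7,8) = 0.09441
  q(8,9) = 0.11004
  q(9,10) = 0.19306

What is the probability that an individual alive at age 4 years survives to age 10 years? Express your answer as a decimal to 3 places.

Chaining the interval survival probabilities: (1 − 0.10314) × (1 − 0.07013) × (1 − 0.13725) × (1 − 0.09441) × (1 − 0.11004) × (1 − 0.19306).
= 0.89686 × 0.92987 × 0.86275 × 0.90559 × 0.88996 × 0.80694 = 0.467924.

0.468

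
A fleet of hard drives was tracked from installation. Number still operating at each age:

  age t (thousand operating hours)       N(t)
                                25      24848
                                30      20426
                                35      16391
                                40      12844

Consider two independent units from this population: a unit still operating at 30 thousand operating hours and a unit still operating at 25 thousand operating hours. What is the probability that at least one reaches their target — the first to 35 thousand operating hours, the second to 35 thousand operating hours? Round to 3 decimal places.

p₁ = N(35)/N(30) = 16391/20426 = 0.802458; p₂ = N(35)/N(25) = 16391/24848 = 0.659651.
P(at least one) = 1 − (1−p₁)(1−p₂) = 1 − 0.197542 × 0.340349 = 0.932767.

0.933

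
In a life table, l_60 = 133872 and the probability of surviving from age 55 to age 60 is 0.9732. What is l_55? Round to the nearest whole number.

l_55 = l_60 / p = 133872 / 0.9732 = 137559.

137559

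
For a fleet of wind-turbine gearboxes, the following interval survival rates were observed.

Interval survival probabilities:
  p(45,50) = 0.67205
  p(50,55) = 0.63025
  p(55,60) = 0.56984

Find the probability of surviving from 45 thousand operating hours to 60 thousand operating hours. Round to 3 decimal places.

P(survive 45→60) = 0.67205 × 0.63025 × 0.56984.
= 0.241361.

0.241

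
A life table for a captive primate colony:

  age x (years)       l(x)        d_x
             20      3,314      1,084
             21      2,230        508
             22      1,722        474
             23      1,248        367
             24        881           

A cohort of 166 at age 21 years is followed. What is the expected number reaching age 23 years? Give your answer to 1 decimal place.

The relevant probability is 1,248/2,230 = 0.559641.
Expected number = 166 × 0.559641 = 92.9.

92.9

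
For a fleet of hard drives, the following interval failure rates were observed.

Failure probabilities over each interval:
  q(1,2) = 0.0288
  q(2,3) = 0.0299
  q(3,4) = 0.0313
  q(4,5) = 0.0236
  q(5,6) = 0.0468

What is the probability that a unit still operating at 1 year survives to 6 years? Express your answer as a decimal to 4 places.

0.8494

The overall survival probability is (1 − 0.0288) × (1 − 0.0299) × (1 − 0.0313) × (1 − 0.0236) × (1 − 0.0468).
= 0.9712 × 0.9701 × 0.9687 × 0.9764 × 0.9532 = 0.849427.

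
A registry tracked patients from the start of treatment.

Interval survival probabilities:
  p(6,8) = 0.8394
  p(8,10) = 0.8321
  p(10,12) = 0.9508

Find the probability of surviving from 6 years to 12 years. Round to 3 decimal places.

Survival from 6 to 12 is the product of surviving each interval: 0.8394 × 0.8321 × 0.9508.
= 0.664100.

0.664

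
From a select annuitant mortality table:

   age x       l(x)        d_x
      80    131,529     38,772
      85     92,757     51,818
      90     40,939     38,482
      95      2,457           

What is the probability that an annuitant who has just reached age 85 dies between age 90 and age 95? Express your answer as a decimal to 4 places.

This is the probability of reaching 90 but not 95, conditional on being alive at 85: (l(90) − l(95)) / l(85).
= (40,939 − 2,457) / 92,757 = 38,482 / 92,757 = 0.414869.

0.4149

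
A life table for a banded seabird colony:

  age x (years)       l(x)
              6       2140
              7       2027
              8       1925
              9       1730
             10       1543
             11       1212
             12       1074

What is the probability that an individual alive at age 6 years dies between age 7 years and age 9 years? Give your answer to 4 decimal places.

This is the probability of reaching 7 but not 9, conditional on being alive at 6: (l(7) − l(9)) / l(6).
= (2027 − 1730) / 2140 = 297 / 2140 = 0.138785.

0.1388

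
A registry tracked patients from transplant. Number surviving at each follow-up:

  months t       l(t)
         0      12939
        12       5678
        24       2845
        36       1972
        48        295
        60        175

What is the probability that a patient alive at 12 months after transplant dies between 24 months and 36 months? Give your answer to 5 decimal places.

This is the probability of reaching 24 but not 36, conditional on being alive at 12: (l(24) − l(36)) / l(12).
= (2845 − 1972) / 5678 = 873 / 5678 = 0.153751.

0.15375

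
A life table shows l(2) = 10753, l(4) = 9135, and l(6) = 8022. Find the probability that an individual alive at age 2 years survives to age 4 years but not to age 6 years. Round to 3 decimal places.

This is the probability of reaching 4 but not 6, conditional on being alive at 2: (l(4) − l(6)) / l(2).
= (9135 − 8022) / 10753 = 1113 / 10753 = 0.103506.

0.104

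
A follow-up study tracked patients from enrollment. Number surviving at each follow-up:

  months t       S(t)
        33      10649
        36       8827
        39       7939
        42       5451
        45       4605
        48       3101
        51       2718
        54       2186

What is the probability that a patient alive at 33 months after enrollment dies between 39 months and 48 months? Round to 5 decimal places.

This is the probability of reaching 39 but not 48, conditional on being alive at 33: (S(39) − S(48)) / S(33).
= (7939 − 3101) / 10649 = 4838 / 10649 = 0.454315.

0.45431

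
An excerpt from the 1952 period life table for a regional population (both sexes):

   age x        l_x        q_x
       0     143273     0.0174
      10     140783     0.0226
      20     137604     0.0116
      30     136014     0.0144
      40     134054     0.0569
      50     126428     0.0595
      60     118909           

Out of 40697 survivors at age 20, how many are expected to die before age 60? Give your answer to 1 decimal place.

5529.1

The relevant probability is 1 − 118909/137604 = 0.135861.
Expected number = 40697 × 0.135861 = 5529.1.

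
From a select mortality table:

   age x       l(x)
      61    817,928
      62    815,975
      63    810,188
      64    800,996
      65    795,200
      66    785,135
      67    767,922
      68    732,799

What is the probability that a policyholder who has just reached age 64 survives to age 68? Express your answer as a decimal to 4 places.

0.9149

The conditional survival probability is l(68)/l(64) = 732,799/800,996 = 0.914860.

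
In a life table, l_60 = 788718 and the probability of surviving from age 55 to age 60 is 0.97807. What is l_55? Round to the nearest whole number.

l_55 = l_60 / p = 788718 / 0.97807 = 806402.

806402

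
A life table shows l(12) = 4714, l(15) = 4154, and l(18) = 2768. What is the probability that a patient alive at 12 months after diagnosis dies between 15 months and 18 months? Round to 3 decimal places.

0.294

This is the probability of reaching 15 but not 18, conditional on being alive at 12: (l(15) − l(18)) / l(12).
= (4154 − 2768) / 4714 = 1386 / 4714 = 0.294018.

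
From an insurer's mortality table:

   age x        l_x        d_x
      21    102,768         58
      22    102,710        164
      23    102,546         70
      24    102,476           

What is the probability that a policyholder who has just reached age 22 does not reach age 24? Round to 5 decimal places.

0.00228

P(die before 24 | alive at 22) = 1 − l_24/l_22 = 1 − 102,476/102,710 = (234)/102,710 = 0.002278.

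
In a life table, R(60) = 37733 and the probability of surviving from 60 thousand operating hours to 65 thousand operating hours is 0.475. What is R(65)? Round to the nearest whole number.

R(65) = R(60) × p = 37733 × 0.475 = 17923.

17923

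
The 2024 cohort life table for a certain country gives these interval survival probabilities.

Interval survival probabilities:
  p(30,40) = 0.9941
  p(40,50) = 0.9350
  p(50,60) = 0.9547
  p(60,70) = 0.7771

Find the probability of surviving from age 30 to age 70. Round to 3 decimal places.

The overall survival probability is 0.9941 × 0.9350 × 0.9547 × 0.7771.
= 0.689581.

0.690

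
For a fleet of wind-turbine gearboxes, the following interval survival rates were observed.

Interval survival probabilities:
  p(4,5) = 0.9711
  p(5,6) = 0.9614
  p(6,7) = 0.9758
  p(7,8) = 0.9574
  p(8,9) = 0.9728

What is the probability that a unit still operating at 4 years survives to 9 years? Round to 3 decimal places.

0.848

Chaining the interval survival probabilities: 0.9711 × 0.9614 × 0.9758 × 0.9574 × 0.9728.
= 0.848488.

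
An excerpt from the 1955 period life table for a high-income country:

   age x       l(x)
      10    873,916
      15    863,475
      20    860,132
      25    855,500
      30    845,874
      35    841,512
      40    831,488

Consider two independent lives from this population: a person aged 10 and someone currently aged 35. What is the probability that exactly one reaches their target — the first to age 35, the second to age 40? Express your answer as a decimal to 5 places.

0.04811

p₁ = l(35)/l(10) = 841,512/873,916 = 0.962921; p₂ = l(40)/l(35) = 831,488/841,512 = 0.988088.
P(exactly one) = p₁(1−p₂) + (1−p₁)p₂ = 0.011470 + 0.036637 = 0.048108.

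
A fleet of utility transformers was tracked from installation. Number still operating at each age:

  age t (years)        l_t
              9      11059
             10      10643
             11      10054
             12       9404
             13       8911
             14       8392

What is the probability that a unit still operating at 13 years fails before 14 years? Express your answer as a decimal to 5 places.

0.05824

P(fail before 14 | operational at 13) = 1 − l_14/l_13 = 1 − 8392/8911 = (519)/8911 = 0.058243.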